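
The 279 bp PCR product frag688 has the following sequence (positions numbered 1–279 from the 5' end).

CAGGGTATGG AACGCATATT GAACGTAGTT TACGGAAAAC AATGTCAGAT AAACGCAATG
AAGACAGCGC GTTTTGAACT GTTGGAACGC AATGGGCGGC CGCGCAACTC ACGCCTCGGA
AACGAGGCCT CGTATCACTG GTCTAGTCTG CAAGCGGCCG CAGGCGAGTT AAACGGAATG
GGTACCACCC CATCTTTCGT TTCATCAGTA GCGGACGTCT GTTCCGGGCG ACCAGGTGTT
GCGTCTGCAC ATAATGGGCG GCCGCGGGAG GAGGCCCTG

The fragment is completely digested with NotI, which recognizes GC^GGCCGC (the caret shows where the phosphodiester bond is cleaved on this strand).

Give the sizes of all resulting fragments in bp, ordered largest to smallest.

104, 97, 58, 20 bp

NotI sites (GCGGCCGC) start at positions 96, 154, 258.
NotI cuts after base 2 of each site, so after positions 97, 155, 259.
Linear molecule, 3 cuts → 4 fragments:
  1–97 → 97 bp
  98–155 → 58 bp
  156–259 → 104 bp
  260–279 → 20 bp
Sorted largest to smallest: 104, 97, 58, 20 bp.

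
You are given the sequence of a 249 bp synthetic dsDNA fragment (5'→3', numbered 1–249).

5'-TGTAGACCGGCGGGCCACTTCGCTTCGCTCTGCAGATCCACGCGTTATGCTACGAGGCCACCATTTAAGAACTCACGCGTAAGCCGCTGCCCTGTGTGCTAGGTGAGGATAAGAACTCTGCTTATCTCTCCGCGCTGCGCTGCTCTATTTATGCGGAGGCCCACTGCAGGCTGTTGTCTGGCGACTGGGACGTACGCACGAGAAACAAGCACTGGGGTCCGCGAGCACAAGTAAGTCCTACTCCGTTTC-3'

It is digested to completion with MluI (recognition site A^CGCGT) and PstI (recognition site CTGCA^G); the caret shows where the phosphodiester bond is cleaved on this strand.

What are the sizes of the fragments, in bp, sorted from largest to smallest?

MluI sites (ACGCGT) start at positions 40, 75.
MluI cuts after the first base of each site, so after positions 40, 75.
PstI sites (CTGCAG) start at positions 30, 164.
PstI cuts after base 5 of each site (before the last base), so after positions 34, 168.
Combined cut positions: 34, 40, 75, 168.
Linear molecule, 4 cuts → 5 fragments:
  1–34 → 34 bp
  35–40 → 6 bp
  41–75 → 35 bp
  76–168 → 93 bp
  169–249 → 81 bp
Sorted largest to smallest: 93, 81, 35, 34, 6 bp.

93, 81, 35, 34, 6 bp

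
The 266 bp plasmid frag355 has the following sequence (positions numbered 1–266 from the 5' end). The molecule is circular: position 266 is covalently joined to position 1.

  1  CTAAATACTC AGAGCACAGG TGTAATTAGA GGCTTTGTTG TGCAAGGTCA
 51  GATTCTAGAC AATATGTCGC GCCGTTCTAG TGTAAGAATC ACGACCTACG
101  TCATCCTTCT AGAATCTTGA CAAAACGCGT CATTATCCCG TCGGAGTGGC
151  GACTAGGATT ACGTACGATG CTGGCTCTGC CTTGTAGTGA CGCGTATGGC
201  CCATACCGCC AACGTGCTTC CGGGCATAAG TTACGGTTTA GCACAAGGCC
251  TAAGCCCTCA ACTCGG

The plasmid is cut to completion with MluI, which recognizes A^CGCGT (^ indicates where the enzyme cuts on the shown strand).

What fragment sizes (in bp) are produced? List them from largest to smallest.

MluI sites (ACGCGT) start at positions 125, 190.
MluI cuts after the first base of each site, so after positions 125, 190.
Circular molecule, 2 cuts → 2 fragments:
  126–190 → 65 bp
  191–266 then 1–125 → 76 + 125 = 201 bp
Sorted largest to smallest: 201, 65 bp.

201, 65 bp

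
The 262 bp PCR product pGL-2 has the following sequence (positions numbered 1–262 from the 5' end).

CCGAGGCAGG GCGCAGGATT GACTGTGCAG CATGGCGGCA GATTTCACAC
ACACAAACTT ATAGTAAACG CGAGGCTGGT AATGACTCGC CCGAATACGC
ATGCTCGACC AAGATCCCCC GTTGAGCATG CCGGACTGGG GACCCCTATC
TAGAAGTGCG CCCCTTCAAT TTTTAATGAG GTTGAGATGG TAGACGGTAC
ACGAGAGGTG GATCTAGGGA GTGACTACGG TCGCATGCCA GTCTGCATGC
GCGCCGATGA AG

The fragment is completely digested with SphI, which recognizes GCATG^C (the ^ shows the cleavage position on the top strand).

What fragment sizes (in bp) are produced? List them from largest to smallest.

107, 103, 27, 13, 12 bp

SphI sites (GCATGC) start at positions 99, 126, 233, 245.
SphI cuts after base 5 of each site (before the last base), so after positions 103, 130, 237, 249.
Linear molecule, 4 cuts → 5 fragments:
  1–103 → 103 bp
  104–130 → 27 bp
  131–237 → 107 bp
  238–249 → 12 bp
  250–262 → 13 bp
Sorted largest to smallest: 107, 103, 27, 13, 12 bp.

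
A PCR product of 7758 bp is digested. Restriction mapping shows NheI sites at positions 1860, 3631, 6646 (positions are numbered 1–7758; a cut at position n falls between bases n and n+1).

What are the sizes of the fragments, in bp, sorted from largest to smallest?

Linear molecule, 3 cuts → 4 fragments:
  1860 − 0 = 1860 bp
  3631 − 1860 = 1771 bp
  6646 − 3631 = 3015 bp
  7758 − 6646 = 1112 bp
Sorted largest to smallest: 3015, 1860, 1771, 1112 bp.

3015, 1860, 1771, 1112 bp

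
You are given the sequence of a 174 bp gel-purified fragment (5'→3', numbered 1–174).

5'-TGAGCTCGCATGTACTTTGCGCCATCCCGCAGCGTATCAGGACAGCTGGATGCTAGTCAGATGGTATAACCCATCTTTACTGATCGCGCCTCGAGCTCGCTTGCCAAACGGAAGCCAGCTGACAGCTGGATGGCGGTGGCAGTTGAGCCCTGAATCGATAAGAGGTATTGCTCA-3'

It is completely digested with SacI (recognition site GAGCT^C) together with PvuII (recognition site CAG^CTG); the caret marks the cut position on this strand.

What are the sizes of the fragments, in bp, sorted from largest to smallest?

52, 49, 39, 21, 7, 6 bp

SacI sites (GAGCTC) start at positions 2, 93.
SacI cuts after base 5 of each site (before the last base), so after positions 6, 97.
PvuII sites (CAGCTG) start at positions 43, 116, 123.
PvuII cuts after base 3 of each site, so after positions 45, 118, 125.
Combined cut positions: 6, 45, 97, 118, 125.
Linear molecule, 5 cuts → 6 fragments:
  1–6 → 6 bp
  7–45 → 39 bp
  46–97 → 52 bp
  98–118 → 21 bp
  119–125 → 7 bp
  126–174 → 49 bp
Sorted largest to smallest: 52, 49, 39, 21, 7, 6 bp.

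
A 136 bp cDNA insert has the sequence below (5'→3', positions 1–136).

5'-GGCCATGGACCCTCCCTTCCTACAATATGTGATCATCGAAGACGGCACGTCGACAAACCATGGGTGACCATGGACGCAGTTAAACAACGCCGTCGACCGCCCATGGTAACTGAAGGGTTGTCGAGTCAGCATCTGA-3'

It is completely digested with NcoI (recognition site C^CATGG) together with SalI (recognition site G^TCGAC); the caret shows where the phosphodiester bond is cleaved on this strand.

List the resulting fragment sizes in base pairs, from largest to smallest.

46, 35, 24, 10, 9, 9, 3 bp

NcoI sites (CCATGG) start at positions 3, 58, 68, 101.
NcoI cuts after the first base of each site, so after positions 3, 58, 68, 101.
SalI sites (GTCGAC) start at positions 49, 92.
SalI cuts after the first base of each site, so after positions 49, 92.
Combined cut positions: 3, 49, 58, 68, 92, 101.
Linear molecule, 6 cuts → 7 fragments:
  1–3 → 3 bp
  4–49 → 46 bp
  50–58 → 9 bp
  59–68 → 10 bp
  69–92 → 24 bp
  93–101 → 9 bp
  102–136 → 35 bp
Sorted largest to smallest: 46, 35, 24, 10, 9, 9, 3 bp.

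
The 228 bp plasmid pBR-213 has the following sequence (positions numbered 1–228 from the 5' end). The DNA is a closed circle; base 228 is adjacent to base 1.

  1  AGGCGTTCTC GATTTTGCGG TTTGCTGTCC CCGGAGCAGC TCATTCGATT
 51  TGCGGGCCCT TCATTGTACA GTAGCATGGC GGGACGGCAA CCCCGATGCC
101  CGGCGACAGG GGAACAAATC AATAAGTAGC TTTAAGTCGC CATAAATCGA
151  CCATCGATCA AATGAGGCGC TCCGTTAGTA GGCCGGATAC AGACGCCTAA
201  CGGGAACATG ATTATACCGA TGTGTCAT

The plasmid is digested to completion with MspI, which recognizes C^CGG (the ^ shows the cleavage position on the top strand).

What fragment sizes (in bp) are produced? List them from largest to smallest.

83, 76, 69 bp

MspI sites (CCGG) start at positions 31, 100, 183.
MspI cuts after the first base of each site, so after positions 31, 100, 183.
Circular molecule, 3 cuts → 3 fragments:
  32–100 → 69 bp
  101–183 → 83 bp
  184–228 then 1–31 → 45 + 31 = 76 bp
Sorted largest to smallest: 83, 76, 69 bp.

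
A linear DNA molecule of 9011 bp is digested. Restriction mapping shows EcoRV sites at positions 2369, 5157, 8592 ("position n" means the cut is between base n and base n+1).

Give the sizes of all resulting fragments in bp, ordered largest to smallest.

3435, 2788, 2369, 419 bp

Linear molecule, 3 cuts → 4 fragments:
  2369 − 0 = 2369 bp
  5157 − 2369 = 2788 bp
  8592 − 5157 = 3435 bp
  9011 − 8592 = 419 bp
Sorted largest to smallest: 3435, 2788, 2369, 419 bp.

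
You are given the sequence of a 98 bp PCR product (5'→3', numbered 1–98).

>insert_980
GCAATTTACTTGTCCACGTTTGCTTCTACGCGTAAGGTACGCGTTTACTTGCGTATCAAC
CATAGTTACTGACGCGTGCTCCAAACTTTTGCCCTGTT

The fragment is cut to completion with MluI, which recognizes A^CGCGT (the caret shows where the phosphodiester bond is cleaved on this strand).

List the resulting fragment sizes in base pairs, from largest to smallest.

33, 28, 26, 11 bp

MluI sites (ACGCGT) start at positions 28, 39, 72.
MluI cuts after the first base of each site, so after positions 28, 39, 72.
Linear molecule, 3 cuts → 4 fragments:
  1–28 → 28 bp
  29–39 → 11 bp
  40–72 → 33 bp
  73–98 → 26 bp
Sorted largest to smallest: 33, 28, 26, 11 bp.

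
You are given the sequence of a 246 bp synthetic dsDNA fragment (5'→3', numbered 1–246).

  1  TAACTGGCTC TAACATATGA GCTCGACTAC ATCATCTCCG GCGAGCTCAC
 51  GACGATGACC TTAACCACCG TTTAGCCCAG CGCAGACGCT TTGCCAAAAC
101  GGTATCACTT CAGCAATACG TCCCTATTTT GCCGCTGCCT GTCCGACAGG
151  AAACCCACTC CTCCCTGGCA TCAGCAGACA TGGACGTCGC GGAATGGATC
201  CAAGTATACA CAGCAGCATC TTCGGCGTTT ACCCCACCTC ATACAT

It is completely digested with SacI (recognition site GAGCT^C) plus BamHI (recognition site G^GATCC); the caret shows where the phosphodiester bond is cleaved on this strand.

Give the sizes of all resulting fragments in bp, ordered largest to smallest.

149, 50, 24, 23 bp

SacI sites (GAGCTC) start at positions 19, 43.
SacI cuts after base 5 of each site (before the last base), so after positions 23, 47.
The BamHI site (GGATCC) starts at position 196.
BamHI cuts after the first base of each site, so after position 196.
Combined cut positions: 23, 47, 196.
Linear molecule, 3 cuts → 4 fragments:
  1–23 → 23 bp
  24–47 → 24 bp
  48–196 → 149 bp
  197–246 → 50 bp
Sorted largest to smallest: 149, 50, 24, 23 bp.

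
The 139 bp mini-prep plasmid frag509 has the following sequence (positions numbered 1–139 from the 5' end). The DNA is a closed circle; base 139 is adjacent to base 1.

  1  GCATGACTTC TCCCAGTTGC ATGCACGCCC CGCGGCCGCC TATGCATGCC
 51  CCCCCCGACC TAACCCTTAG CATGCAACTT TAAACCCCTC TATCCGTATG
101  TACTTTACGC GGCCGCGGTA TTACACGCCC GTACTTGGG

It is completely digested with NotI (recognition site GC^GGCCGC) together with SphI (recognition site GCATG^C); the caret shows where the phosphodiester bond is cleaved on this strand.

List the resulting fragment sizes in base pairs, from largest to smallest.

NotI sites (GCGGCCGC) start at positions 32, 109.
NotI cuts after base 2 of each site, so after positions 33, 110.
SphI sites (GCATGC) start at positions 19, 44, 70.
SphI cuts after base 5 of each site (before the last base), so after positions 23, 48, 74.
Combined cut positions: 23, 33, 48, 74, 110.
Circular molecule, 5 cuts → 5 fragments:
  24–33 → 10 bp
  34–48 → 15 bp
  49–74 → 26 bp
  75–110 → 36 bp
  111–139 then 1–23 → 29 + 23 = 52 bp
Sorted largest to smallest: 52, 36, 26, 15, 10 bp.

52, 36, 26, 15, 10 bp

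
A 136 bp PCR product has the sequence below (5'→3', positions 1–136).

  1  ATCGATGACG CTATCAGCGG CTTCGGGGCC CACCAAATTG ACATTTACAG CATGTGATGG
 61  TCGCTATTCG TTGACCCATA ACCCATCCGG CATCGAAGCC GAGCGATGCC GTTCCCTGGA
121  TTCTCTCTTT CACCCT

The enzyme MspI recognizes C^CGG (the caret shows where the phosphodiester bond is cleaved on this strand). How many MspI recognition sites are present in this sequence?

1

CCGG occurs starting at position 87.
MspI cuts at 1 site.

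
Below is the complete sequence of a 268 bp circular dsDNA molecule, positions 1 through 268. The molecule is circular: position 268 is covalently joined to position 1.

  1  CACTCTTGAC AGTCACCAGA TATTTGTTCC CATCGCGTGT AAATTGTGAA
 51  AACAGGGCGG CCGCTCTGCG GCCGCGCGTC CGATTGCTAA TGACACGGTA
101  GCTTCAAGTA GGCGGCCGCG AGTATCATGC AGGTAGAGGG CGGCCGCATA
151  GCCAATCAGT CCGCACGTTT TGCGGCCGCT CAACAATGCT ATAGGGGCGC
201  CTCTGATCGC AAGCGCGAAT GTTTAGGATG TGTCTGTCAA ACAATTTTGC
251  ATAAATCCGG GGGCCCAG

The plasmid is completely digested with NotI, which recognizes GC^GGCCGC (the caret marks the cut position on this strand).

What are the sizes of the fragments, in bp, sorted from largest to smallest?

153, 44, 32, 28, 11 bp

NotI sites (GCGGCCGC) start at positions 57, 68, 112, 140, 172.
NotI cuts after base 2 of each site, so after positions 58, 69, 113, 141, 173.
Circular molecule, 5 cuts → 5 fragments:
  59–69 → 11 bp
  70–113 → 44 bp
  114–141 → 28 bp
  142–173 → 32 bp
  174–268 then 1–58 → 95 + 58 = 153 bp
Sorted largest to smallest: 153, 44, 32, 28, 11 bp.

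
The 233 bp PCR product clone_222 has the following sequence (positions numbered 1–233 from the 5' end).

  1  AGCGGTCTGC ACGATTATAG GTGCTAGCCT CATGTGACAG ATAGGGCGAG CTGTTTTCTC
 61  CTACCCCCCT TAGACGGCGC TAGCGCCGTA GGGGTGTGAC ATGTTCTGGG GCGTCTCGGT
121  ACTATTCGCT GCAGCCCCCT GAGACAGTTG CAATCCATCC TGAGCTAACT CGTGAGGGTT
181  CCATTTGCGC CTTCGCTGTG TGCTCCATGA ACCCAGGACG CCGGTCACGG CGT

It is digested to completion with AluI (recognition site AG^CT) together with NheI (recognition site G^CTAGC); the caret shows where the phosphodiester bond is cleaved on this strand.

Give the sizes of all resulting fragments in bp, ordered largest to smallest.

AluI sites (AGCT) start at positions 49, 163.
AluI cuts after base 2 of each site, so after positions 50, 164.
NheI sites (GCTAGC) start at positions 23, 79.
NheI cuts after the first base of each site, so after positions 23, 79.
Combined cut positions: 23, 50, 79, 164.
Linear molecule, 4 cuts → 5 fragments:
  1–23 → 23 bp
  24–50 → 27 bp
  51–79 → 29 bp
  80–164 → 85 bp
  165–233 → 69 bp
Sorted largest to smallest: 85, 69, 29, 27, 23 bp.

85, 69, 29, 27, 23 bp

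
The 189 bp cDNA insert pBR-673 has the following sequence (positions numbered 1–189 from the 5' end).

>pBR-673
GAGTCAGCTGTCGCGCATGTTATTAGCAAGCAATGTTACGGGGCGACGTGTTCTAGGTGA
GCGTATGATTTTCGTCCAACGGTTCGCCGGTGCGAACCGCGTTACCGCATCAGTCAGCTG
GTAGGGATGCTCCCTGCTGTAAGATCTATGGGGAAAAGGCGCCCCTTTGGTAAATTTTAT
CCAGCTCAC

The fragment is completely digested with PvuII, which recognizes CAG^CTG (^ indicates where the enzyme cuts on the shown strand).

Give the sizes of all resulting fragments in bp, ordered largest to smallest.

110, 72, 7 bp

PvuII sites (CAGCTG) start at positions 5, 115.
PvuII cuts after base 3 of each site, so after positions 7, 117.
Linear molecule, 2 cuts → 3 fragments:
  1–7 → 7 bp
  8–117 → 110 bp
  118–189 → 72 bp
Sorted largest to smallest: 110, 72, 7 bp.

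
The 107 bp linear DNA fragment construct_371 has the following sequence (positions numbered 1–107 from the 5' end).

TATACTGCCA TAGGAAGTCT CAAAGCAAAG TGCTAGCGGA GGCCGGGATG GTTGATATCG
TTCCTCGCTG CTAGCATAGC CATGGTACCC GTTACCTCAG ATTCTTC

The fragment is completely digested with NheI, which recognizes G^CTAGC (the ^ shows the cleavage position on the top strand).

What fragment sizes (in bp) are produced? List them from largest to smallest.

38, 37, 32 bp

NheI sites (GCTAGC) start at positions 32, 70.
NheI cuts after the first base of each site, so after positions 32, 70.
Linear molecule, 2 cuts → 3 fragments:
  1–32 → 32 bp
  33–70 → 38 bp
  71–107 → 37 bp
Sorted largest to smallest: 38, 37, 32 bp.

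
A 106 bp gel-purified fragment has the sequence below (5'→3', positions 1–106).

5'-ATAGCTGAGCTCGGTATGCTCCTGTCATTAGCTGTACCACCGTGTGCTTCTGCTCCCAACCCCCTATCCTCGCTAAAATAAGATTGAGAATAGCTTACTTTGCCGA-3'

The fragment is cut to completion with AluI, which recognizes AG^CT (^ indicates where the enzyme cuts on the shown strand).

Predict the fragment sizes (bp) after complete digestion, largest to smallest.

62, 22, 13, 5, 4 bp

AluI sites (AGCT) start at positions 3, 8, 30, 92.
AluI cuts after base 2 of each site, so after positions 4, 9, 31, 93.
Linear molecule, 4 cuts → 5 fragments:
  1–4 → 4 bp
  5–9 → 5 bp
  10–31 → 22 bp
  32–93 → 62 bp
  94–106 → 13 bp
Sorted largest to smallest: 62, 22, 13, 5, 4 bp.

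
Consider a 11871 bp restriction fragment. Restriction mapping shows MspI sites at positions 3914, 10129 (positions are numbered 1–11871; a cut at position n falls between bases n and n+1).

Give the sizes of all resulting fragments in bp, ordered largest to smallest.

6215, 3914, 1742 bp

Linear molecule, 2 cuts → 3 fragments:
  3914 − 0 = 3914 bp
  10129 − 3914 = 6215 bp
  11871 − 10129 = 1742 bp
Sorted largest to smallest: 6215, 3914, 1742 bp.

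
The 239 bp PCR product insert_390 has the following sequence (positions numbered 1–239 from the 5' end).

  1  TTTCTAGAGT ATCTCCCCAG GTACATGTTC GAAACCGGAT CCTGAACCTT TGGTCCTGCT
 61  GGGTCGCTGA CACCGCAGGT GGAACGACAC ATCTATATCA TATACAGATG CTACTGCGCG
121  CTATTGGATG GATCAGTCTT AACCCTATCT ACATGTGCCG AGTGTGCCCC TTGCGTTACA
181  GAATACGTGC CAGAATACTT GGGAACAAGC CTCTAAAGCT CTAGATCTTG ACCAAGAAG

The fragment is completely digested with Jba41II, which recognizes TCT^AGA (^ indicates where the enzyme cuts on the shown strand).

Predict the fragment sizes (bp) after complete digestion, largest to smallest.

Jba41II sites (TCTAGA) start at positions 3, 220.
Jba41II cuts after base 3 of each site, so after positions 5, 222.
Linear molecule, 2 cuts → 3 fragments:
  1–5 → 5 bp
  6–222 → 217 bp
  223–239 → 17 bp
Sorted largest to smallest: 217, 17, 5 bp.

217, 17, 5 bp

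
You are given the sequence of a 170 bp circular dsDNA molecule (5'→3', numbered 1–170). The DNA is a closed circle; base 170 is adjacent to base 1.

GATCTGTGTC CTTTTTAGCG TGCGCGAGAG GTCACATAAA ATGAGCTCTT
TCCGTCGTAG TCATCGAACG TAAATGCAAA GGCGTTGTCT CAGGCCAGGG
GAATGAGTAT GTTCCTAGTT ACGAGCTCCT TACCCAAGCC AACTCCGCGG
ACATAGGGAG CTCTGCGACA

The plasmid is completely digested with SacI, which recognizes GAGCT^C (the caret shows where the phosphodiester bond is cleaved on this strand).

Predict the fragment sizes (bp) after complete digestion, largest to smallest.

SacI sites (GAGCTC) start at positions 43, 123, 158.
SacI cuts after base 5 of each site (before the last base), so after positions 47, 127, 162.
Circular molecule, 3 cuts → 3 fragments:
  48–127 → 80 bp
  128–162 → 35 bp
  163–170 then 1–47 → 8 + 47 = 55 bp
Sorted largest to smallest: 80, 55, 35 bp.

80, 55, 35 bp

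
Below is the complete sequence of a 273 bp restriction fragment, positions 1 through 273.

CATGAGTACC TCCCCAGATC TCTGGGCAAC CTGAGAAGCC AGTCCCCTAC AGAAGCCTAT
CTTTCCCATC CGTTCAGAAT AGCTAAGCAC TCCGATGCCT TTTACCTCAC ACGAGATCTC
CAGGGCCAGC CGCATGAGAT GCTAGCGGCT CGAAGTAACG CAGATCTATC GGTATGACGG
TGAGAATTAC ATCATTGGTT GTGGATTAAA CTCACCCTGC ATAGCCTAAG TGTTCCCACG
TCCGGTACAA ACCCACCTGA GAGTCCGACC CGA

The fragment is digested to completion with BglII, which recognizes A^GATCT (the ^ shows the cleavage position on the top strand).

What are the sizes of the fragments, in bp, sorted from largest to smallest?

111, 98, 48, 16 bp

BglII sites (AGATCT) start at positions 16, 114, 162.
BglII cuts after the first base of each site, so after positions 16, 114, 162.
Linear molecule, 3 cuts → 4 fragments:
  1–16 → 16 bp
  17–114 → 98 bp
  115–162 → 48 bp
  163–273 → 111 bp
Sorted largest to smallest: 111, 98, 48, 16 bp.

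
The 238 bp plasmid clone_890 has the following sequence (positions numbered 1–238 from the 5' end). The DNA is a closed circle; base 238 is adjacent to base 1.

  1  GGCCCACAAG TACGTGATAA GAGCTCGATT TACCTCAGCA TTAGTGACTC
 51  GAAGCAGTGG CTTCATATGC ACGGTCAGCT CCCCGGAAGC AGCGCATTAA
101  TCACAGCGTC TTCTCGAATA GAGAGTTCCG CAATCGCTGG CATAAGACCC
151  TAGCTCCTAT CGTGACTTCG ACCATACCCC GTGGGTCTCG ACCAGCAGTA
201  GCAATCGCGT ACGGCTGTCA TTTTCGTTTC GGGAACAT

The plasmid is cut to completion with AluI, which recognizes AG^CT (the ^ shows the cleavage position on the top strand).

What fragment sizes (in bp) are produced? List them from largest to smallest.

108, 75, 55 bp

AluI sites (AGCT) start at positions 22, 77, 152.
AluI cuts after base 2 of each site, so after positions 23, 78, 153.
Circular molecule, 3 cuts → 3 fragments:
  24–78 → 55 bp
  79–153 → 75 bp
  154–238 then 1–23 → 85 + 23 = 108 bp
Sorted largest to smallest: 108, 75, 55 bp.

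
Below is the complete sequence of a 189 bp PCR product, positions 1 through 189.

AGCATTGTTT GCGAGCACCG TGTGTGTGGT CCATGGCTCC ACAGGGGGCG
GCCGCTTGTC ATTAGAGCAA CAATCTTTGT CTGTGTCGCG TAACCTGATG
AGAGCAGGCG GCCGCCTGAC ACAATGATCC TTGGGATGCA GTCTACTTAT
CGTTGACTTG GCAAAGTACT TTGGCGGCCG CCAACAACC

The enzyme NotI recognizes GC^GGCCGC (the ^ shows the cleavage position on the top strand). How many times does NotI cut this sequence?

3

GCGGCCGC occurs starting at positions 48, 108, 174.
NotI cuts at 3 sites.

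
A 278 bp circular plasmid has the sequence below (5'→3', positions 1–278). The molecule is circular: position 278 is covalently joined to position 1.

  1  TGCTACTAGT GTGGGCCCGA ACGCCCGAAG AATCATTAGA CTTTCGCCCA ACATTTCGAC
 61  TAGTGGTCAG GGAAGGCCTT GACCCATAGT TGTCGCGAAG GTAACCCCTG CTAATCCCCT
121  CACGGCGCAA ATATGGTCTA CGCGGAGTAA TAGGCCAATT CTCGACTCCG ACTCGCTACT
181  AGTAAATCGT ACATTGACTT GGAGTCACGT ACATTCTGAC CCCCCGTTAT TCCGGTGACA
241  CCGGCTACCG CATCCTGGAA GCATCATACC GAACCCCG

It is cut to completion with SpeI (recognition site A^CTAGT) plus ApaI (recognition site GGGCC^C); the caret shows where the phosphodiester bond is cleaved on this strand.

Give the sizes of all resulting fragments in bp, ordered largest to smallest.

119, 105, 42, 12 bp

SpeI sites (ACTAGT) start at positions 5, 59, 178.
SpeI cuts after the first base of each site, so after positions 5, 59, 178.
The ApaI site (GGGCCC) starts at position 13.
ApaI cuts after base 5 of each site (before the last base), so after position 17.
Combined cut positions: 5, 17, 59, 178.
Circular molecule, 4 cuts → 4 fragments:
  6–17 → 12 bp
  18–59 → 42 bp
  60–178 → 119 bp
  179–278 then 1–5 → 100 + 5 = 105 bp
Sorted largest to smallest: 119, 105, 42, 12 bp.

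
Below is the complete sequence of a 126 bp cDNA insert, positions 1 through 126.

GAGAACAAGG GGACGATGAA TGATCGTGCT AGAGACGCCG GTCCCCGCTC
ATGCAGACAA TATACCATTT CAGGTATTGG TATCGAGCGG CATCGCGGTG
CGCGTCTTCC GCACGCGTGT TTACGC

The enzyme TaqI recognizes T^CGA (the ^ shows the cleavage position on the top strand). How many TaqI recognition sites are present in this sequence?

TCGA occurs starting at position 83.
TaqI cuts at 1 site.

1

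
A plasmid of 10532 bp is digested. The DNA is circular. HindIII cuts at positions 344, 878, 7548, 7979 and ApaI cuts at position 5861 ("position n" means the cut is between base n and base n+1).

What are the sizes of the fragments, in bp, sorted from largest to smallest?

Combined cut positions (sorted): 344, 878, 5861, 7548, 7979.
Circular molecule, 5 cuts → 5 fragments:
  878 − 344 = 534 bp
  5861 − 878 = 4983 bp
  7548 − 5861 = 1687 bp
  7979 − 7548 = 431 bp
  wrap: 10532 − 7979 + 344 = 2897 bp
Sorted largest to smallest: 4983, 2897, 1687, 534, 431 bp.

4983, 2897, 1687, 534, 431 bp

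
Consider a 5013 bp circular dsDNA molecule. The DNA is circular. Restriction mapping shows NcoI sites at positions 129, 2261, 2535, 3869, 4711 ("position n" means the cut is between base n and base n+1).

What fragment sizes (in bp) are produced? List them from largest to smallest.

Circular molecule, 5 cuts → 5 fragments:
  2261 − 129 = 2132 bp
  2535 − 2261 = 274 bp
  3869 − 2535 = 1334 bp
  4711 − 3869 = 842 bp
  wrap: 5013 − 4711 + 129 = 431 bp
Sorted largest to smallest: 2132, 1334, 842, 431, 274 bp.

2132, 1334, 842, 431, 274 bp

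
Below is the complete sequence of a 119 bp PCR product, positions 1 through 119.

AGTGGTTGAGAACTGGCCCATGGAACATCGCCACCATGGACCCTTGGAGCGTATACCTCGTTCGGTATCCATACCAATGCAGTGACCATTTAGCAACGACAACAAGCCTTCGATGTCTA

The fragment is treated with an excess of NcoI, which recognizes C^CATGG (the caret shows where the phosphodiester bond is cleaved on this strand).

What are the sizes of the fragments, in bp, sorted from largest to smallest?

85, 18, 16 bp

NcoI sites (CCATGG) start at positions 18, 34.
NcoI cuts after the first base of each site, so after positions 18, 34.
Linear molecule, 2 cuts → 3 fragments:
  1–18 → 18 bp
  19–34 → 16 bp
  35–119 → 85 bp
Sorted largest to smallest: 85, 18, 16 bp.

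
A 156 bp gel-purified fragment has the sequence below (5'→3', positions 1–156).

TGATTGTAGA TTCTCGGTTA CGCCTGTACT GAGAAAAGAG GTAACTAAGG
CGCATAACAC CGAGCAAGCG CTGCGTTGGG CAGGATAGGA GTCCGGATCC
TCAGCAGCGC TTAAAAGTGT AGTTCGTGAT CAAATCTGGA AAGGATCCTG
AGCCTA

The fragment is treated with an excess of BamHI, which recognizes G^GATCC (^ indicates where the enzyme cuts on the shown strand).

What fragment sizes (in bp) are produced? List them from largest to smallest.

BamHI sites (GGATCC) start at positions 95, 143.
BamHI cuts after the first base of each site, so after positions 95, 143.
Linear molecule, 2 cuts → 3 fragments:
  1–95 → 95 bp
  96–143 → 48 bp
  144–156 → 13 bp
Sorted largest to smallest: 95, 48, 13 bp.

95, 48, 13 bp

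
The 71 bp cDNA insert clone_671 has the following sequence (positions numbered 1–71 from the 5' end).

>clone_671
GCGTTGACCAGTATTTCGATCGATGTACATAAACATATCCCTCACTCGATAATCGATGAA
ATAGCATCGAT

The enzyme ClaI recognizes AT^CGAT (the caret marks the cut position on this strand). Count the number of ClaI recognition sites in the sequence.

ATCGAT occurs starting at positions 19, 52, 66.
ClaI cuts at 3 sites.

3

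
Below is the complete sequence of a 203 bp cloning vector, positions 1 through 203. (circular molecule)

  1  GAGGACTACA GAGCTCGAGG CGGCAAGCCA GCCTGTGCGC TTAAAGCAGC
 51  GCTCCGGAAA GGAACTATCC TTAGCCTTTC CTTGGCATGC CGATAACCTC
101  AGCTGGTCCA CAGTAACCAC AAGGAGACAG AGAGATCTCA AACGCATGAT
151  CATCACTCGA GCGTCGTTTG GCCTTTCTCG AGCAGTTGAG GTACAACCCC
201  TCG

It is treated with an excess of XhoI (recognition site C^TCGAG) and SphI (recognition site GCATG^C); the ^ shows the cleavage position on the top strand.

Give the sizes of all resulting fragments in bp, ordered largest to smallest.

XhoI sites (CTCGAG) start at positions 14, 156, 177.
XhoI cuts after the first base of each site, so after positions 14, 156, 177.
The SphI site (GCATGC) starts at position 85.
SphI cuts after base 5 of each site (before the last base), so after position 89.
Combined cut positions: 14, 89, 156, 177.
Circular molecule, 4 cuts → 4 fragments:
  15–89 → 75 bp
  90–156 → 67 bp
  157–177 → 21 bp
  178–203 then 1–14 → 26 + 14 = 40 bp
Sorted largest to smallest: 75, 67, 40, 21 bp.

75, 67, 40, 21 bp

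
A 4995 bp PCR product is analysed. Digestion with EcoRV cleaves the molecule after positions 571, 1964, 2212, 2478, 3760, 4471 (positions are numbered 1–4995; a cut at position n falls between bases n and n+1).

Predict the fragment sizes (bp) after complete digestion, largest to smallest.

1393, 1282, 711, 571, 524, 266, 248 bp

Linear molecule, 6 cuts → 7 fragments:
  571 − 0 = 571 bp
  1964 − 571 = 1393 bp
  2212 − 1964 = 248 bp
  2478 − 2212 = 266 bp
  3760 − 2478 = 1282 bp
  4471 − 3760 = 711 bp
  4995 − 4471 = 524 bp
Sorted largest to smallest: 1393, 1282, 711, 571, 524, 266, 248 bp.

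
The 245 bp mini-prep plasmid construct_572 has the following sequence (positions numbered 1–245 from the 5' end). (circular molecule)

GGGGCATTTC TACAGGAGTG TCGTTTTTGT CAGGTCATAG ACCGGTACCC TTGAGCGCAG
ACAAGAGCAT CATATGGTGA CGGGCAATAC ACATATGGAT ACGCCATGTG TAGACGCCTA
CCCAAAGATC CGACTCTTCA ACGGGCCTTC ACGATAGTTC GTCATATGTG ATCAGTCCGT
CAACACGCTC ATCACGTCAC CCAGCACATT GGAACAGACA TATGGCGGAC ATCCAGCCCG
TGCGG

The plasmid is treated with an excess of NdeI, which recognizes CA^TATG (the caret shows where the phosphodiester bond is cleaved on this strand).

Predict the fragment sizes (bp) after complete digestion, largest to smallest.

NdeI sites (CATATG) start at positions 71, 92, 163, 219.
NdeI cuts after base 2 of each site, so after positions 72, 93, 164, 220.
Circular molecule, 4 cuts → 4 fragments:
  73–93 → 21 bp
  94–164 → 71 bp
  165–220 → 56 bp
  221–245 then 1–72 → 25 + 72 = 97 bp
Sorted largest to smallest: 97, 71, 56, 21 bp.

97, 71, 56, 21 bp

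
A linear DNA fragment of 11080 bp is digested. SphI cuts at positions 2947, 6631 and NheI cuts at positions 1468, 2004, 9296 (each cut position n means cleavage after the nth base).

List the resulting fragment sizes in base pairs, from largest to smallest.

Combined cut positions (sorted): 1468, 2004, 2947, 6631, 9296.
Linear molecule, 5 cuts → 6 fragments:
  1468 − 0 = 1468 bp
  2004 − 1468 = 536 bp
  2947 − 2004 = 943 bp
  6631 − 2947 = 3684 bp
  9296 − 6631 = 2665 bp
  11080 − 9296 = 1784 bp
Sorted largest to smallest: 3684, 2665, 1784, 1468, 943, 536 bp.

3684, 2665, 1784, 1468, 943, 536 bp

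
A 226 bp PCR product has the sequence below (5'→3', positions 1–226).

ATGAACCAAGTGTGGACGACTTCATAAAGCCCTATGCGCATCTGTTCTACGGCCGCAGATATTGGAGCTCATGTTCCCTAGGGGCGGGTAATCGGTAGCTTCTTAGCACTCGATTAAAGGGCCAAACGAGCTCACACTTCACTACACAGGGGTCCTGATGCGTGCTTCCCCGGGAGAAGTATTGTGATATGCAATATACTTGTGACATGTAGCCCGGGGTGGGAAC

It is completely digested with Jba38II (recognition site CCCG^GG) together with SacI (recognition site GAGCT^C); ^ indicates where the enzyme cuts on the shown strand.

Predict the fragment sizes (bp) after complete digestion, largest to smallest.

Jba38II sites (CCCGGG) start at positions 169, 213.
Jba38II cuts after base 4 of each site, so after positions 172, 216.
SacI sites (GAGCTC) start at positions 65, 128.
SacI cuts after base 5 of each site (before the last base), so after positions 69, 132.
Combined cut positions: 69, 132, 172, 216.
Linear molecule, 4 cuts → 5 fragments:
  1–69 → 69 bp
  70–132 → 63 bp
  133–172 → 40 bp
  173–216 → 44 bp
  217–226 → 10 bp
Sorted largest to smallest: 69, 63, 44, 40, 10 bp.

69, 63, 44, 40, 10 bp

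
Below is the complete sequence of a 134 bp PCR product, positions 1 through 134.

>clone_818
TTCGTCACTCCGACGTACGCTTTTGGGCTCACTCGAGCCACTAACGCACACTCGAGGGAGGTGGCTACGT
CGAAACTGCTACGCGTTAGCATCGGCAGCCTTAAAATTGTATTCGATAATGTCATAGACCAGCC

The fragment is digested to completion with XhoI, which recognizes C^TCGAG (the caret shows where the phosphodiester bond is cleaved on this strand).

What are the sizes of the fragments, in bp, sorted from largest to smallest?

83, 32, 19 bp

XhoI sites (CTCGAG) start at positions 32, 51.
XhoI cuts after the first base of each site, so after positions 32, 51.
Linear molecule, 2 cuts → 3 fragments:
  1–32 → 32 bp
  33–51 → 19 bp
  52–134 → 83 bp
Sorted largest to smallest: 83, 32, 19 bp.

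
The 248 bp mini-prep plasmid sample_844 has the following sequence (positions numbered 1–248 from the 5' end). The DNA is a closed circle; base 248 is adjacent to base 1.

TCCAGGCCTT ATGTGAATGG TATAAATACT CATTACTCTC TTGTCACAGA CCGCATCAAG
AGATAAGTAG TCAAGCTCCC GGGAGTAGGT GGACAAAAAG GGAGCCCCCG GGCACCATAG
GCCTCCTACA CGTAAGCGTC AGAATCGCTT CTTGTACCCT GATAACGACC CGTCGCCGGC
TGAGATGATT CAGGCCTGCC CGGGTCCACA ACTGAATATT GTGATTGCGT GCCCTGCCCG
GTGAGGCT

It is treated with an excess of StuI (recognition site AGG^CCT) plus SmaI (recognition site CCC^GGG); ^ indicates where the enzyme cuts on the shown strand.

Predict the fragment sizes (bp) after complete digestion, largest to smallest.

74, 73, 53, 29, 12, 7 bp

StuI sites (AGGCCT) start at positions 4, 119, 192.
StuI cuts after base 3 of each site, so after positions 6, 121, 194.
SmaI sites (CCCGGG) start at positions 78, 107, 199.
SmaI cuts after base 3 of each site, so after positions 80, 109, 201.
Combined cut positions: 6, 80, 109, 121, 194, 201.
Circular molecule, 6 cuts → 6 fragments:
  7–80 → 74 bp
  81–109 → 29 bp
  110–121 → 12 bp
  122–194 → 73 bp
  195–201 → 7 bp
  202–248 then 1–6 → 47 + 6 = 53 bp
Sorted largest to smallest: 74, 73, 53, 29, 12, 7 bp.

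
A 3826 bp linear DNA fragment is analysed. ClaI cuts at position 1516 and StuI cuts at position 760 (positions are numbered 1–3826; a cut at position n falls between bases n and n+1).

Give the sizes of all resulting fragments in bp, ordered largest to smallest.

2310, 760, 756 bp

Combined cut positions (sorted): 760, 1516.
Linear molecule, 2 cuts → 3 fragments:
  760 − 0 = 760 bp
  1516 − 760 = 756 bp
  3826 − 1516 = 2310 bp
Sorted largest to smallest: 2310, 760, 756 bp.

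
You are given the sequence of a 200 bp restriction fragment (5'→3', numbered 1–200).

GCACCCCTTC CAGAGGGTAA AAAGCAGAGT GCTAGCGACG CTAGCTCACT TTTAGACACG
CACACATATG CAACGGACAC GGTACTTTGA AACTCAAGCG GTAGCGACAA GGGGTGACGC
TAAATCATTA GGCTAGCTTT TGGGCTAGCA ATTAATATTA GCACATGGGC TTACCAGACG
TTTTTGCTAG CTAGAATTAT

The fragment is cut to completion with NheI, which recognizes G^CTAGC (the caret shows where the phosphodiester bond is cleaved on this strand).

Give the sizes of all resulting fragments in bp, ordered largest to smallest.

NheI sites (GCTAGC) start at positions 31, 40, 132, 144, 186.
NheI cuts after the first base of each site, so after positions 31, 40, 132, 144, 186.
Linear molecule, 5 cuts → 6 fragments:
  1–31 → 31 bp
  32–40 → 9 bp
  41–132 → 92 bp
  133–144 → 12 bp
  145–186 → 42 bp
  187–200 → 14 bp
Sorted largest to smallest: 92, 42, 31, 14, 12, 9 bp.

92, 42, 31, 14, 12, 9 bp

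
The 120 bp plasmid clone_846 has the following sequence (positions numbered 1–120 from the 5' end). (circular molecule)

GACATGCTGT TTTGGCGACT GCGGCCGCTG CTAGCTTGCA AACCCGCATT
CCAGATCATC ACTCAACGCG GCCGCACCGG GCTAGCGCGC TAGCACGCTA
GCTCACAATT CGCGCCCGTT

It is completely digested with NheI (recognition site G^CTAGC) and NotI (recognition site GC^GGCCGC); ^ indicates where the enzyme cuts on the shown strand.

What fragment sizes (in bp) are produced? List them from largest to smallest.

NheI sites (GCTAGC) start at positions 30, 81, 89, 97.
NheI cuts after the first base of each site, so after positions 30, 81, 89, 97.
NotI sites (GCGGCCGC) start at positions 21, 68.
NotI cuts after base 2 of each site, so after positions 22, 69.
Combined cut positions: 22, 30, 69, 81, 89, 97.
Circular molecule, 6 cuts → 6 fragments:
  23–30 → 8 bp
  31–69 → 39 bp
  70–81 → 12 bp
  82–89 → 8 bp
  90–97 → 8 bp
  98–120 then 1–22 → 23 + 22 = 45 bp
Sorted largest to smallest: 45, 39, 12, 8, 8, 8 bp.

45, 39, 12, 8, 8, 8 bp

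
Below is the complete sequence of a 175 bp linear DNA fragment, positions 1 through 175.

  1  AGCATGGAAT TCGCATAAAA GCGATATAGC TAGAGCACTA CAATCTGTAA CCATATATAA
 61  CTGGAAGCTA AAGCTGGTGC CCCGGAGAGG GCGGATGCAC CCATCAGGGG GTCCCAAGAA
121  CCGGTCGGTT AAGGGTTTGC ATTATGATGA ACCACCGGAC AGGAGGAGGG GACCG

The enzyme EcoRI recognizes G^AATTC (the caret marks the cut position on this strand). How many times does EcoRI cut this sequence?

1

GAATTC occurs starting at position 7.
EcoRI cuts at 1 site.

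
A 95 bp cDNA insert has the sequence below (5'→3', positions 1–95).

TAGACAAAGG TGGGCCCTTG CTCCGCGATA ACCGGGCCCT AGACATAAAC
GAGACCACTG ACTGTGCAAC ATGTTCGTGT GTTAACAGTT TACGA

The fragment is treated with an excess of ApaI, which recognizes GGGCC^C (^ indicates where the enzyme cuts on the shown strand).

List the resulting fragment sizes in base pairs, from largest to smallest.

57, 22, 16 bp

ApaI sites (GGGCCC) start at positions 12, 34.
ApaI cuts after base 5 of each site (before the last base), so after positions 16, 38.
Linear molecule, 2 cuts → 3 fragments:
  1–16 → 16 bp
  17–38 → 22 bp
  39–95 → 57 bp
Sorted largest to smallest: 57, 22, 16 bp.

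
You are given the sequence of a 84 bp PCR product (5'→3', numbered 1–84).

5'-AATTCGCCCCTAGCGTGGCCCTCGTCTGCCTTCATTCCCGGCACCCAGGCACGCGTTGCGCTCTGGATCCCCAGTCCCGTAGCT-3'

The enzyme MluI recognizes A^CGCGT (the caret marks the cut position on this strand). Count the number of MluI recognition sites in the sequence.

ACGCGT occurs starting at position 51.
MluI cuts at 1 site.

1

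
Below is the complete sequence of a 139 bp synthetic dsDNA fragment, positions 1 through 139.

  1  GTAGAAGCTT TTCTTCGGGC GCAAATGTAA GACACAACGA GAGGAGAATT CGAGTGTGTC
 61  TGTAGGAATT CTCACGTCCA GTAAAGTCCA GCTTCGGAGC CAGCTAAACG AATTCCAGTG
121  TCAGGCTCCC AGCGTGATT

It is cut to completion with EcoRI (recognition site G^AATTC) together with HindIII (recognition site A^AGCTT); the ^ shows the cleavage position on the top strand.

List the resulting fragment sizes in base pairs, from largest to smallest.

EcoRI sites (GAATTC) start at positions 46, 66, 110.
EcoRI cuts after the first base of each site, so after positions 46, 66, 110.
The HindIII site (AAGCTT) starts at position 5.
HindIII cuts after the first base of each site, so after position 5.
Combined cut positions: 5, 46, 66, 110.
Linear molecule, 4 cuts → 5 fragments:
  1–5 → 5 bp
  6–46 → 41 bp
  47–66 → 20 bp
  67–110 → 44 bp
  111–139 → 29 bp
Sorted largest to smallest: 44, 41, 29, 20, 5 bp.

44, 41, 29, 20, 5 bp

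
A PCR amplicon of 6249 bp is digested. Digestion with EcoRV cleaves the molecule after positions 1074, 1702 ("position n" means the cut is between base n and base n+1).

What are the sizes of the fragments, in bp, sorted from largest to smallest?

Linear molecule, 2 cuts → 3 fragments:
  1074 − 0 = 1074 bp
  1702 − 1074 = 628 bp
  6249 − 1702 = 4547 bp
Sorted largest to smallest: 4547, 1074, 628 bp.

4547, 1074, 628 bp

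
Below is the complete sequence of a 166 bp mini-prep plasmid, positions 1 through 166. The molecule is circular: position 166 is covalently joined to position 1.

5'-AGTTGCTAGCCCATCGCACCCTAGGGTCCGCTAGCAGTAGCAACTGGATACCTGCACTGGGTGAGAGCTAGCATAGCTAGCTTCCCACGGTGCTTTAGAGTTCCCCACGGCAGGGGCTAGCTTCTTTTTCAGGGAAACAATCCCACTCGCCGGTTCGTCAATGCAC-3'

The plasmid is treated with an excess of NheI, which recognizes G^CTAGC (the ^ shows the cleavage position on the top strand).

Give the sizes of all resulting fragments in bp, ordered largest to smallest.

NheI sites (GCTAGC) start at positions 5, 30, 67, 76, 116.
NheI cuts after the first base of each site, so after positions 5, 30, 67, 76, 116.
Circular molecule, 5 cuts → 5 fragments:
  6–30 → 25 bp
  31–67 → 37 bp
  68–76 → 9 bp
  77–116 → 40 bp
  117–166 then 1–5 → 50 + 5 = 55 bp
Sorted largest to smallest: 55, 40, 37, 25, 9 bp.

55, 40, 37, 25, 9 bp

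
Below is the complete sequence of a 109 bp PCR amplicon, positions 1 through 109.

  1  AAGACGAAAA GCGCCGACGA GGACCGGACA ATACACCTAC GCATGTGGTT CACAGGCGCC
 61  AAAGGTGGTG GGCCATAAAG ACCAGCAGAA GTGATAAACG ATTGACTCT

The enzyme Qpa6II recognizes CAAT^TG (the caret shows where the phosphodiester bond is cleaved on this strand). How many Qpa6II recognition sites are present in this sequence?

No occurrence of CAATTG is present in the sequence.
Qpa6II does not cut: 0 sites.

0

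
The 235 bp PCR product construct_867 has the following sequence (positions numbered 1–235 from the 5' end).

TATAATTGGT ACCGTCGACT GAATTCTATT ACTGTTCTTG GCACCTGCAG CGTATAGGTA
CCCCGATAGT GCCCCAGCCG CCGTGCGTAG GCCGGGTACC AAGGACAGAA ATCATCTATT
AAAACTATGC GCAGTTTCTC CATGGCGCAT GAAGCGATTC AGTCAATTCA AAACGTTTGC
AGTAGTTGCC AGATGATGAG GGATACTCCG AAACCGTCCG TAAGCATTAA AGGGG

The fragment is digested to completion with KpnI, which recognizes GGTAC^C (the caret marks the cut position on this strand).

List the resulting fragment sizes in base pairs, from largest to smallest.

136, 49, 38, 12 bp

KpnI sites (GGTACC) start at positions 8, 57, 95.
KpnI cuts after base 5 of each site (before the last base), so after positions 12, 61, 99.
Linear molecule, 3 cuts → 4 fragments:
  1–12 → 12 bp
  13–61 → 49 bp
  62–99 → 38 bp
  100–235 → 136 bp
Sorted largest to smallest: 136, 49, 38, 12 bp.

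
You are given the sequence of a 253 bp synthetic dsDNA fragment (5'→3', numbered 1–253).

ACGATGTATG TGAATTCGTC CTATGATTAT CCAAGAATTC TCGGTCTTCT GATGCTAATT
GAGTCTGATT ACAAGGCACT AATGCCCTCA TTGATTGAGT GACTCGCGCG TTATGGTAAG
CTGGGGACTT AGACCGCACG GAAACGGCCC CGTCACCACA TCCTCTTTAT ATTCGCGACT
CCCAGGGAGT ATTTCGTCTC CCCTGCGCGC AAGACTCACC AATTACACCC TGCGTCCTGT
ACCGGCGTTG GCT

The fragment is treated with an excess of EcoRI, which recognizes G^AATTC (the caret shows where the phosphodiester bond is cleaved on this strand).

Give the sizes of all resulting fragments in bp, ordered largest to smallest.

EcoRI sites (GAATTC) start at positions 12, 35.
EcoRI cuts after the first base of each site, so after positions 12, 35.
Linear molecule, 2 cuts → 3 fragments:
  1–12 → 12 bp
  13–35 → 23 bp
  36–253 → 218 bp
Sorted largest to smallest: 218, 23, 12 bp.

218, 23, 12 bp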